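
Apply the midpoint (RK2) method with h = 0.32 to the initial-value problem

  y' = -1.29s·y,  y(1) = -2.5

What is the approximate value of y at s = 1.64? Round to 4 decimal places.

-0.8610

Midpoint: k1 = f(s_n, y_n); k2 = f(s_n + h/2, y_n + (h/2)·k1); y_{n+1} = y_n + h·k2.
s=1.000000, y=-2.500000:
  k1 = f(1.000000, -2.500000) = 3.225000
  k2 = f(1.160000, -1.984000) = 2.968858
  y ← -2.500000 + 0.32·2.968858 = -1.549966
s=1.320000, y=-1.549966:
  k1 = f(1.320000, -1.549966) = 2.639281
  k2 = f(1.480000, -1.127681) = 2.152968
  y ← -1.549966 + 0.32·2.152968 = -0.861016
y(1.64) ≈ -0.8610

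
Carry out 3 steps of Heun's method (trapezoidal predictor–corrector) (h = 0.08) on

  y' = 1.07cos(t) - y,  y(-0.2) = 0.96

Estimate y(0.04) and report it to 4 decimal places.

Heun: k1 = f(t_n, y_n); k2 = f(t_n + h, y_n + h·k1); y_{n+1} = y_n + (h/2)·(k1 + k2).
t=-0.200000, y=0.960000:
  k1 = f(-0.200000, 0.960000) = 0.088671
  k2 = f(-0.120000, 0.967094) = 0.095212
  y ← 0.960000 + (0.08/2)·(0.088671 + 0.095212) = 0.967355
t=-0.120000, y=0.967355:
  k1 = f(-0.120000, 0.967355) = 0.094950
  k2 = f(-0.040000, 0.974951) = 0.094193
  y ← 0.967355 + (0.08/2)·(0.094950 + 0.094193) = 0.974921
t=-0.040000, y=0.974921:
  k1 = f(-0.040000, 0.974921) = 0.094223
  k2 = f(0.040000, 0.982459) = 0.086685
  y ← 0.974921 + (0.08/2)·(0.094223 + 0.086685) = 0.982157
y(0.04) ≈ 0.9822

0.9822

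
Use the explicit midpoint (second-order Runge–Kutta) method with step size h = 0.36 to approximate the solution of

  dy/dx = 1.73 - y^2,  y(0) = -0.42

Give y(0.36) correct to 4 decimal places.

Midpoint: k1 = f(x_n, y_n); k2 = f(x_n + h/2, y_n + (h/2)·k1); y_{n+1} = y_n + h·k2.
x=0.000000, y=-0.420000:
  k1 = f(0.000000, -0.420000) = 1.553600
  k2 = f(0.180000, -0.140352) = 1.710301
  y ← -0.420000 + 0.36·1.710301 = 0.195708
y(0.36) ≈ 0.1957

0.1957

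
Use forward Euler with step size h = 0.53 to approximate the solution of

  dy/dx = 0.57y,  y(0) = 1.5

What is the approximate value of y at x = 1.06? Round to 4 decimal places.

2.5432

Euler: y_{n+1} = y_n + h·f(x_n, y_n).
x=0.000000, y=1.500000: f=0.855000 → y ← 1.500000 + 0.53·0.855000 = 1.953150
x=0.530000, y=1.953150: f=1.113295 → y ← 1.953150 + 0.53·1.113295 = 2.543197
y(1.06) ≈ 2.5432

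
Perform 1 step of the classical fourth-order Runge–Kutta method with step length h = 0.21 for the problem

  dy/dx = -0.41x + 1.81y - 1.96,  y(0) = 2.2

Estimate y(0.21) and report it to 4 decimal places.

RK4: k1 = f(x_n, y_n); k2 = f(x_n + h/2, y_n + (h/2)·k1); k3 = f(x_n + h/2, y_n + (h/2)·k2); k4 = f(x_n + h, y_n + h·k3); y_{n+1} = y_n + (h/6)·(k1 + 2k2 + 2k3 + k4).
x=0.000000, y=2.200000:
  k1 = f(0.000000, 2.200000) = 2.022000
  k2 = f(0.105000, 2.412310) = 2.363231
  k3 = f(0.105000, 2.448139) = 2.428082
  k4 = f(0.210000, 2.709897) = 2.858814
  y ← 2.200000 + (0.21/6)·(k1 + 2k2 + 2k3 + k4) = 2.706220
y(0.21) ≈ 2.7062

2.7062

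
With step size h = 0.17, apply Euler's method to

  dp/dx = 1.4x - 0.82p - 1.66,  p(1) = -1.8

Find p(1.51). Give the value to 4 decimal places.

-1.1465

Euler: p_{n+1} = p_n + h·f(x_n, p_n).
x=1.000000, p=-1.800000: f=1.216000 → p ← -1.800000 + 0.17·1.216000 = -1.593280
x=1.170000, p=-1.593280: f=1.284490 → p ← -1.593280 + 0.17·1.284490 = -1.374917
x=1.340000, p=-1.374917: f=1.343432 → p ← -1.374917 + 0.17·1.343432 = -1.146533
p(1.51) ≈ -1.1465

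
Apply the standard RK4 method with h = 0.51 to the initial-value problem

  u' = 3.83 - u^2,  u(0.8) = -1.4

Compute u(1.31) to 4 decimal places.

RK4: k1 = f(t_n, u_n); k2 = f(t_n + h/2, u_n + (h/2)·k1); k3 = f(t_n + h/2, u_n + (h/2)·k2); k4 = f(t_n + h, u_n + h·k3); u_{n+1} = u_n + (h/6)·(k1 + 2k2 + 2k3 + k4).
t=0.800000, u=-1.400000:
  k1 = f(0.800000, -1.400000) = 1.870000
  k2 = f(1.055000, -0.923150) = 2.977794
  k3 = f(1.055000, -0.640663) = 3.419552
  k4 = f(1.310000, 0.343971) = 3.711684
  u ← -1.400000 + (0.51/6)·(k1 + 2k2 + 2k3 + k4) = 0.161992
u(1.31) ≈ 0.1620

0.1620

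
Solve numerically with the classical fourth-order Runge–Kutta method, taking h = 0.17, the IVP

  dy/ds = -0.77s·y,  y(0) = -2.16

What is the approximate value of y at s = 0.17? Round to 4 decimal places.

RK4: k1 = f(s_n, y_n); k2 = f(s_n + h/2, y_n + (h/2)·k1); k3 = f(s_n + h/2, y_n + (h/2)·k2); k4 = f(s_n + h, y_n + h·k3); y_{n+1} = y_n + (h/6)·(k1 + 2k2 + 2k3 + k4).
s=0.000000, y=-2.160000:
  k1 = f(0.000000, -2.160000) = 0.000000
  k2 = f(0.085000, -2.160000) = 0.141372
  k3 = f(0.085000, -2.147983) = 0.140586
  k4 = f(0.170000, -2.136100) = 0.279616
  y ← -2.160000 + (0.17/6)·(k1 + 2k2 + 2k3 + k4) = -2.136100
y(0.17) ≈ -2.1361

-2.1361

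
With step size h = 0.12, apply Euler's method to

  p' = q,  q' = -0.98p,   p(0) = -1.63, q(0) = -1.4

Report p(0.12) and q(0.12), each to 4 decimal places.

Euler on (p,q): p_{n+1} = p_n + h·p', q_{n+1} = q_n + h·q'.
0.000000: (-1.630000, -1.400000); f=(-1.400000, 1.597400) → (-1.798000, -1.208312)
(p(0.12), q(0.12)) ≈ (-1.7980, -1.2083)

-1.7980, -1.2083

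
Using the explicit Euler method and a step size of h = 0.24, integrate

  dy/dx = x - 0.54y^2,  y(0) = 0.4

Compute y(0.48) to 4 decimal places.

Euler: y_{n+1} = y_n + h·f(x_n, y_n).
x=0.000000, y=0.400000: f=-0.086400 → y ← 0.400000 + 0.24·(-0.086400) = 0.379264
x=0.240000, y=0.379264: f=0.162326 → y ← 0.379264 + 0.24·0.162326 = 0.418222
y(0.48) ≈ 0.4182

0.4182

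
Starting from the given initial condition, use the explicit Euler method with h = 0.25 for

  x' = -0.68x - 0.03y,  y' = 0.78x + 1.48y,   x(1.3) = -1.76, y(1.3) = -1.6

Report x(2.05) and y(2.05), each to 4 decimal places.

Euler on (x,y): x_{n+1} = x_n + h·x', y_{n+1} = y_n + h·y'.
1.300000: (-1.760000, -1.600000); f=(1.244800, -3.740800) → (-1.448800, -2.535200)
1.550000: (-1.448800, -2.535200); f=(1.061240, -4.882160) → (-1.183490, -3.755740)
1.800000: (-1.183490, -3.755740); f=(0.917445, -6.481617) → (-0.954129, -5.376144)
(x(2.05), y(2.05)) ≈ (-0.9541, -5.3761)

-0.9541, -5.3761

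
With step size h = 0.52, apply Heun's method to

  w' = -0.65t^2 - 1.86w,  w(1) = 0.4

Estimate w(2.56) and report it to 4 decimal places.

Heun: k1 = f(t_n, w_n); k2 = f(t_n + h, w_n + h·k1); w_{n+1} = w_n + (h/2)·(k1 + k2).
t=1.000000, w=0.400000:
  k1 = f(1.000000, 0.400000) = -1.394000
  k2 = f(1.520000, -0.324880) = -0.897483
  w ← 0.400000 + (0.52/2)·(-1.394000 + (-0.897483)) = -0.195786
t=1.520000, w=-0.195786:
  k1 = f(1.520000, -0.195786) = -1.137599
  k2 = f(2.040000, -0.787337) = -1.240593
  w ← -0.195786 + (0.52/2)·(-1.137599 + (-1.240593)) = -0.814116
t=2.040000, w=-0.814116:
  k1 = f(2.040000, -0.814116) = -1.190785
  k2 = f(2.560000, -1.433324) = -1.593858
  w ← -0.814116 + (0.52/2)·(-1.190785 + (-1.593858)) = -1.538123
w(2.56) ≈ -1.5381

-1.5381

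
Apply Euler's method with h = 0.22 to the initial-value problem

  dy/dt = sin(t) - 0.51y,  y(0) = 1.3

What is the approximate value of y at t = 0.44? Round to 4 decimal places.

1.0727

Euler: y_{n+1} = y_n + h·f(t_n, y_n).
t=0.000000, y=1.300000: f=-0.663000 → y ← 1.300000 + 0.22·(-0.663000) = 1.154140
t=0.220000, y=1.154140: f=-0.370382 → y ← 1.154140 + 0.22·(-0.370382) = 1.072656
y(0.44) ≈ 1.0727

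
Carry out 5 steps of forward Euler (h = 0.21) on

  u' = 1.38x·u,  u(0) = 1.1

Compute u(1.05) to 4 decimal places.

1.9248

Euler: u_{n+1} = u_n + h·f(x_n, u_n).
x=0.000000, u=1.100000: f=0.000000 → u ← 1.100000 + 0.21·0.000000 = 1.100000
x=0.210000, u=1.100000: f=0.318780 → u ← 1.100000 + 0.21·0.318780 = 1.166944
x=0.420000, u=1.166944: f=0.676361 → u ← 1.166944 + 0.21·0.676361 = 1.308980
x=0.630000, u=1.308980: f=1.138027 → u ← 1.308980 + 0.21·1.138027 = 1.547965
x=0.840000, u=1.547965: f=1.794401 → u ← 1.547965 + 0.21·1.794401 = 1.924789
u(1.05) ≈ 1.9248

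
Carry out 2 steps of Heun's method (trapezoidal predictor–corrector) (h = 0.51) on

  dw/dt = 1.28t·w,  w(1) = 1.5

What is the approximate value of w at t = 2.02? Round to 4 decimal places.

8.9990

Heun: k1 = f(t_n, w_n); k2 = f(t_n + h, w_n + h·k1); w_{n+1} = w_n + (h/2)·(k1 + k2).
t=1.000000, w=1.500000:
  k1 = f(1.000000, 1.500000) = 1.920000
  k2 = f(1.510000, 2.479200) = 4.791798
  w ← 1.500000 + (0.51/2)·(1.920000 + 4.791798) = 3.211508
t=1.510000, w=3.211508:
  k1 = f(1.510000, 3.211508) = 6.207203
  k2 = f(2.020000, 6.377182) = 16.488842
  w ← 3.211508 + (0.51/2)·(6.207203 + 16.488842) = 8.999000
w(2.02) ≈ 8.9990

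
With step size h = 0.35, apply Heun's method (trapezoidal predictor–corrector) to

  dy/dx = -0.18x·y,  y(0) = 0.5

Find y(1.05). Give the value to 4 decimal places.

0.4527

Heun: k1 = f(x_n, y_n); k2 = f(x_n + h, y_n + h·k1); y_{n+1} = y_n + (h/2)·(k1 + k2).
x=0.000000, y=0.500000:
  k1 = f(0.000000, 0.500000) = 0.000000
  k2 = f(0.350000, 0.500000) = -0.031500
  y ← 0.500000 + (0.35/2)·(0.000000 + (-0.031500)) = 0.494488
x=0.350000, y=0.494488:
  k1 = f(0.350000, 0.494488) = -0.031153
  k2 = f(0.700000, 0.483584) = -0.060932
  y ← 0.494488 + (0.35/2)·(-0.031153 + (-0.060932)) = 0.478373
x=0.700000, y=0.478373:
  k1 = f(0.700000, 0.478373) = -0.060275
  k2 = f(1.050000, 0.457277) = -0.086425
  y ← 0.478373 + (0.35/2)·(-0.060275 + (-0.086425)) = 0.452700
y(1.05) ≈ 0.4527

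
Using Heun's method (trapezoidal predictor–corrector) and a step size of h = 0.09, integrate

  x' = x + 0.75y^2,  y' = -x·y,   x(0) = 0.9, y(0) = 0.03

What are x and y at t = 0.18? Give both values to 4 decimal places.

1.0774, 0.0251

Heun on (x,y): k1 = f(t_n, state_n); k2 = f(t_n + h, state_n + h·k1); state_{n+1} = state_n + (h/2)·(k1 + k2).
0.000000: (0.900000, 0.030000)
  k1 = (0.900675, -0.027000)
  predictor → (0.981061, 0.027570)
  k2 = (0.981631, -0.027048)
  → (0.984704, 0.027568)
0.090000: (0.984704, 0.027568)
  k1 = (0.985274, -0.027146)
  predictor → (1.073378, 0.025125)
  k2 = (1.073852, -0.026968)
  → (1.077364, 0.025133)
(x(0.18), y(0.18)) ≈ (1.0774, 0.0251)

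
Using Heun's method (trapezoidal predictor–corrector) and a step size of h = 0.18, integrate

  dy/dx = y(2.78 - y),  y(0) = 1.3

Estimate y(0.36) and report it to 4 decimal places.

Heun: k1 = f(x_n, y_n); k2 = f(x_n + h, y_n + h·k1); y_{n+1} = y_n + (h/2)·(k1 + k2).
x=0.000000, y=1.300000:
  k1 = f(0.000000, 1.300000) = 1.924000
  k2 = f(0.180000, 1.646320) = 1.866400
  y ← 1.300000 + (0.18/2)·(1.924000 + 1.866400) = 1.641136
x=0.180000, y=1.641136:
  k1 = f(0.180000, 1.641136) = 1.869031
  k2 = f(0.360000, 1.977562) = 1.586871
  y ← 1.641136 + (0.18/2)·(1.869031 + 1.586871) = 1.952167
y(0.36) ≈ 1.9522

1.9522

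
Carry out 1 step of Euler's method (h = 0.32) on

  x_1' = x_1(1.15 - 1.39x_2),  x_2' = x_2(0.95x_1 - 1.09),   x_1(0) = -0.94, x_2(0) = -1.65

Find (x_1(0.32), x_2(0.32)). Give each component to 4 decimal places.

Euler on (x_1,x_2): x_1_{n+1} = x_1_n + h·x_1', x_2_{n+1} = x_2_n + h·x_2'.
0.000000: (-0.940000, -1.650000); f=(-3.236890, 3.271950) → (-1.975805, -0.602976)
(x_1(0.32), x_2(0.32)) ≈ (-1.9758, -0.6030)

-1.9758, -0.6030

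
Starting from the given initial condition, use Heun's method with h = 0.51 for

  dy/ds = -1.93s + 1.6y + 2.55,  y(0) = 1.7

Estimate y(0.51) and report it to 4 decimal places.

5.2333

Heun: k1 = f(s_n, y_n); k2 = f(s_n + h, y_n + h·k1); y_{n+1} = y_n + (h/2)·(k1 + k2).
s=0.000000, y=1.700000:
  k1 = f(0.000000, 1.700000) = 5.270000
  k2 = f(0.510000, 4.387700) = 8.586020
  y ← 1.700000 + (0.51/2)·(5.270000 + 8.586020) = 5.233285
y(0.51) ≈ 5.2333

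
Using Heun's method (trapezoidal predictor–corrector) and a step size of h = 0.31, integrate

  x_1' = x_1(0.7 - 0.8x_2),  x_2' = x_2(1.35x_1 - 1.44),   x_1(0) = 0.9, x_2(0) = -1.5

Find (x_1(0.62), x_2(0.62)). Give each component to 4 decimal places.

Heun on (x_1,x_2): k1 = f(t_n, state_n); k2 = f(t_n + h, state_n + h·k1); state_{n+1} = state_n + (h/2)·(k1 + k2).
0.000000: (0.900000, -1.500000)
  k1 = (1.710000, 0.337500)
  predictor → (1.430100, -1.395375)
  k2 = (2.597491, -0.684620)
  → (1.567661, -1.553804)
0.310000: (1.567661, -1.553804)
  k1 = (3.046033, -1.050903)
  predictor → (2.511931, -1.879584)
  k2 = (5.535459, -3.667269)
  → (2.897792, -2.285120)
(x_1(0.62), x_2(0.62)) ≈ (2.8978, -2.2851)

2.8978, -2.2851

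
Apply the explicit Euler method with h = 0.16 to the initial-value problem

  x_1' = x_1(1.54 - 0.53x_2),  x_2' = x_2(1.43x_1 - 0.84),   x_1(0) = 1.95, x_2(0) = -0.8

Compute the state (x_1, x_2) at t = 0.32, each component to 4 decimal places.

3.4223, -1.5237

Euler on (x_1,x_2): x_1_{n+1} = x_1_n + h·x_1', x_2_{n+1} = x_2_n + h·x_2'.
0.000000: (1.950000, -0.800000); f=(3.829800, -1.558800) → (2.562768, -1.049408)
0.160000: (2.562768, -1.049408); f=(5.372039, -2.964324) → (3.422294, -1.523700)
(x_1(0.32), x_2(0.32)) ≈ (3.4223, -1.5237)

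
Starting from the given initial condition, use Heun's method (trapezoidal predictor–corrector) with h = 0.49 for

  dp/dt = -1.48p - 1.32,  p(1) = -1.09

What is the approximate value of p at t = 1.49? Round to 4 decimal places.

Heun: k1 = f(t_n, p_n); k2 = f(t_n + h, p_n + h·k1); p_{n+1} = p_n + (h/2)·(k1 + k2).
t=1.000000, p=-1.090000:
  k1 = f(1.000000, -1.090000) = 0.293200
  k2 = f(1.490000, -0.946332) = 0.080571
  p ← -1.090000 + (0.49/2)·(0.293200 + 0.080571) = -0.998426
p(1.49) ≈ -0.9984

-0.9984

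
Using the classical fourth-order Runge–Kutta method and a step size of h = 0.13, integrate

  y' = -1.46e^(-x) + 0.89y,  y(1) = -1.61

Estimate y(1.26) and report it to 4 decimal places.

RK4: k1 = f(x_n, y_n); k2 = f(x_n + h/2, y_n + (h/2)·k1); k3 = f(x_n + h/2, y_n + (h/2)·k2); k4 = f(x_n + h, y_n + h·k3); y_{n+1} = y_n + (h/6)·(k1 + 2k2 + 2k3 + k4).
x=1.000000, y=-1.610000:
  k1 = f(1.000000, -1.610000) = -1.970004
  k2 = f(1.065000, -1.738050) = -2.050167
  k3 = f(1.065000, -1.743261) = -2.054805
  k4 = f(1.130000, -1.877125) = -2.142269
  y ← -1.610000 + (0.13/6)·(k1 + 2k2 + 2k3 + k4) = -1.876981
x=1.130000, y=-1.876981:
  k1 = f(1.130000, -1.876981) = -2.142142
  k2 = f(1.195000, -2.016221) = -2.236384
  k3 = f(1.195000, -2.022346) = -2.241836
  k4 = f(1.260000, -2.168420) = -2.344029
  y ← -1.876981 + (0.13/6)·(k1 + 2k2 + 2k3 + k4) = -2.168238
y(1.26) ≈ -2.1682

-2.1682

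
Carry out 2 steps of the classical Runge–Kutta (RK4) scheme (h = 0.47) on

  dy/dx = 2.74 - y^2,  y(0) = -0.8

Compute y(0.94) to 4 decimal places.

1.2653

RK4: k1 = f(x_n, y_n); k2 = f(x_n + h/2, y_n + (h/2)·k1); k3 = f(x_n + h/2, y_n + (h/2)·k2); k4 = f(x_n + h, y_n + h·k3); y_{n+1} = y_n + (h/6)·(k1 + 2k2 + 2k3 + k4).
x=0.000000, y=-0.800000:
  k1 = f(0.000000, -0.800000) = 2.100000
  k2 = f(0.235000, -0.306500) = 2.646058
  k3 = f(0.235000, -0.178176) = 2.708253
  k4 = f(0.470000, 0.472879) = 2.516385
  y ← -0.800000 + (0.47/6)·(k1 + 2k2 + 2k3 + k4) = 0.400459
x=0.470000, y=0.400459:
  k1 = f(0.470000, 0.400459) = 2.579633
  k2 = f(0.705000, 1.006673) = 1.726610
  k3 = f(0.705000, 0.806212) = 2.090022
  k4 = f(0.940000, 1.382769) = 0.827950
  y ← 0.400459 + (0.47/6)·(k1 + 2k2 + 2k3 + k4) = 1.265325
y(0.94) ≈ 1.2653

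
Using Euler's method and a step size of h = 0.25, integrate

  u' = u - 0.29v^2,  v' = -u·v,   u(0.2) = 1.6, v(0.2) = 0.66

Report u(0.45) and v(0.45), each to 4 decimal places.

1.9684, 0.3960

Euler on (u,v): u_{n+1} = u_n + h·u', v_{n+1} = v_n + h·v'.
0.200000: (1.600000, 0.660000); f=(1.473676, -1.056000) → (1.968419, 0.396000)
(u(0.45), v(0.45)) ≈ (1.9684, 0.3960)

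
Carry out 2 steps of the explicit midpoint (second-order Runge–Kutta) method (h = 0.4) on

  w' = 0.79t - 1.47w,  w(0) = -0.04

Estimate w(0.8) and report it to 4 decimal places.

Midpoint: k1 = f(t_n, w_n); k2 = f(t_n + h/2, w_n + (h/2)·k1); w_{n+1} = w_n + h·k2.
t=0.000000, w=-0.040000:
  k1 = f(0.000000, -0.040000) = 0.058800
  k2 = f(0.200000, -0.028240) = 0.199513
  w ← -0.040000 + 0.4·0.199513 = 0.039805
t=0.400000, w=0.039805:
  k1 = f(0.400000, 0.039805) = 0.257486
  k2 = f(0.600000, 0.091302) = 0.339785
  w ← 0.039805 + 0.4·0.339785 = 0.175719
w(0.8) ≈ 0.1757

0.1757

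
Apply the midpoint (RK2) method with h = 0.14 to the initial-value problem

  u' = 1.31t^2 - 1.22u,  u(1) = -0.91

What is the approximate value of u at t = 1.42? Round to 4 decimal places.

0.1096

Midpoint: k1 = f(t_n, u_n); k2 = f(t_n + h/2, u_n + (h/2)·k1); u_{n+1} = u_n + h·k2.
t=1.000000, u=-0.910000:
  k1 = f(1.000000, -0.910000) = 2.420200
  k2 = f(1.070000, -0.740586) = 2.403334
  u ← -0.910000 + 0.14·2.403334 = -0.573533
t=1.140000, u=-0.573533:
  k1 = f(1.140000, -0.573533) = 2.402187
  k2 = f(1.210000, -0.405380) = 2.412535
  u ← -0.573533 + 0.14·2.412535 = -0.235778
t=1.280000, u=-0.235778:
  k1 = f(1.280000, -0.235778) = 2.433954
  k2 = f(1.350000, -0.065402) = 2.467265
  u ← -0.235778 + 0.14·2.467265 = 0.109639
u(1.42) ≈ 0.1096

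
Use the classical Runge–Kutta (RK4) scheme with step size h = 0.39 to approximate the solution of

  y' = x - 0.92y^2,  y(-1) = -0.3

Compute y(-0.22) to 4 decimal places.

-1.1954

RK4: k1 = f(x_n, y_n); k2 = f(x_n + h/2, y_n + (h/2)·k1); k3 = f(x_n + h/2, y_n + (h/2)·k2); k4 = f(x_n + h, y_n + h·k3); y_{n+1} = y_n + (h/6)·(k1 + 2k2 + 2k3 + k4).
x=-1.000000, y=-0.300000:
  k1 = f(-1.000000, -0.300000) = -1.082800
  k2 = f(-0.805000, -0.511146) = -1.045369
  k3 = f(-0.805000, -0.503847) = -1.038553
  k4 = f(-0.610000, -0.705036) = -1.067309
  y ← -0.300000 + (0.39/6)·(k1 + 2k2 + 2k3 + k4) = -0.710667
x=-0.610000, y=-0.710667:
  k1 = f(-0.610000, -0.710667) = -1.074644
  k2 = f(-0.415000, -0.920222) = -1.194064
  k3 = f(-0.415000, -0.943509) = -1.233993
  k4 = f(-0.220000, -1.191924) = -1.527029
  y ← -0.710667 + (0.39/6)·(k1 + 2k2 + 2k3 + k4) = -1.195423
y(-0.22) ≈ -1.1954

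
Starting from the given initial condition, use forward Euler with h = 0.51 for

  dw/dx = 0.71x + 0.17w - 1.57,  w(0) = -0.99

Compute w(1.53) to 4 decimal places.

-3.3168

Euler: w_{n+1} = w_n + h·f(x_n, w_n).
x=0.000000, w=-0.990000: f=-1.738300 → w ← -0.990000 + 0.51·(-1.738300) = -1.876533
x=0.510000, w=-1.876533: f=-1.526911 → w ← -1.876533 + 0.51·(-1.526911) = -2.655257
x=1.020000, w=-2.655257: f=-1.297194 → w ← -2.655257 + 0.51·(-1.297194) = -3.316826
w(1.53) ≈ -3.3168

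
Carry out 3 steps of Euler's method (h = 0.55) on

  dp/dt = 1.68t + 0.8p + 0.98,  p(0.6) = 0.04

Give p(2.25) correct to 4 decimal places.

6.8028

Euler: p_{n+1} = p_n + h·f(t_n, p_n).
t=0.600000, p=0.040000: f=2.020000 → p ← 0.040000 + 0.55·2.020000 = 1.151000
t=1.150000, p=1.151000: f=3.832800 → p ← 1.151000 + 0.55·3.832800 = 3.259040
t=1.700000, p=3.259040: f=6.443232 → p ← 3.259040 + 0.55·6.443232 = 6.802818
p(2.25) ≈ 6.8028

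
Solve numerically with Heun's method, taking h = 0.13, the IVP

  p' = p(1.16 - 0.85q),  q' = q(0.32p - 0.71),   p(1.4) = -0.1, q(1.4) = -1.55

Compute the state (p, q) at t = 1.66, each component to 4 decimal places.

-0.1831, -1.2746

Heun on (p,q): k1 = f(t_n, state_n); k2 = f(t_n + h, state_n + h·k1); state_{n+1} = state_n + (h/2)·(k1 + k2).
1.400000: (-0.100000, -1.550000)
  k1 = (-0.247750, 1.150100)
  predictor → (-0.132208, -1.400487)
  k2 = (-0.310742, 1.053595)
  → (-0.136302, -1.406760)
1.530000: (-0.136302, -1.406760)
  k1 = (-0.321093, 1.060158)
  predictor → (-0.178044, -1.268939)
  k2 = (-0.398569, 0.973244)
  → (-0.183080, -1.274589)
(p(1.66), q(1.66)) ≈ (-0.1831, -1.2746)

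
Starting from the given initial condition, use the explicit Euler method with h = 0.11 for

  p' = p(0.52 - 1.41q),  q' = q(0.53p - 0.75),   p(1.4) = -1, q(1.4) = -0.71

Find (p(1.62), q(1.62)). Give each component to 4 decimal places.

Euler on (p,q): p_{n+1} = p_n + h·p', q_{n+1} = q_n + h·q'.
1.400000: (-1.000000, -0.710000); f=(-1.521100, 0.908800) → (-1.167321, -0.610032)
1.510000: (-1.167321, -0.610032); f=(-1.611072, 0.834939) → (-1.344539, -0.518189)
(p(1.62), q(1.62)) ≈ (-1.3445, -0.5182)

-1.3445, -0.5182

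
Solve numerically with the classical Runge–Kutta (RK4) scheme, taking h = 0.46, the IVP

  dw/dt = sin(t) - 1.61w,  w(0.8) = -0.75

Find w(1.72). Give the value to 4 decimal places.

0.2832

RK4: k1 = f(t_n, w_n); k2 = f(t_n + h/2, w_n + (h/2)·k1); k3 = f(t_n + h/2, w_n + (h/2)·k2); k4 = f(t_n + h, w_n + h·k3); w_{n+1} = w_n + (h/6)·(k1 + 2k2 + 2k3 + k4).
t=0.800000, w=-0.750000:
  k1 = f(0.800000, -0.750000) = 1.924856
  k2 = f(1.030000, -0.307283) = 1.352025
  k3 = f(1.030000, -0.439034) = 1.564144
  k4 = f(1.260000, -0.030494) = 1.001185
  w ← -0.750000 + (0.46/6)·(k1 + 2k2 + 2k3 + k4) = -0.078524
t=1.260000, w=-0.078524:
  k1 = f(1.260000, -0.078524) = 1.078514
  k2 = f(1.490000, 0.169534) = 0.723788
  k3 = f(1.490000, 0.087947) = 0.855143
  k4 = f(1.720000, 0.314842) = 0.481995
  w ← -0.078524 + (0.46/6)·(k1 + 2k2 + 2k3 + k4) = 0.283218
w(1.72) ≈ 0.2832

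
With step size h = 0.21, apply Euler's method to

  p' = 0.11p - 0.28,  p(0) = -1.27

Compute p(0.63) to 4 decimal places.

Euler: p_{n+1} = p_n + h·f(t_n, p_n).
t=0.000000, p=-1.270000: f=-0.419700 → p ← -1.270000 + 0.21·(-0.419700) = -1.358137
t=0.210000, p=-1.358137: f=-0.429395 → p ← -1.358137 + 0.21·(-0.429395) = -1.448310
t=0.420000, p=-1.448310: f=-0.439314 → p ← -1.448310 + 0.21·(-0.439314) = -1.540566
p(0.63) ≈ -1.5406

-1.5406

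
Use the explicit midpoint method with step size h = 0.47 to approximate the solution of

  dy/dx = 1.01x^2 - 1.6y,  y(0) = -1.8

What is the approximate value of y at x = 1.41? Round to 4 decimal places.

0.3402

Midpoint: k1 = f(x_n, y_n); k2 = f(x_n + h/2, y_n + (h/2)·k1); y_{n+1} = y_n + h·k2.
x=0.000000, y=-1.800000:
  k1 = f(0.000000, -1.800000) = 2.880000
  k2 = f(0.235000, -1.123200) = 1.852897
  y ← -1.800000 + 0.47·1.852897 = -0.929138
x=0.470000, y=-0.929138:
  k1 = f(0.470000, -0.929138) = 1.709730
  k2 = f(0.705000, -0.527352) = 1.345758
  y ← -0.929138 + 0.47·1.345758 = -0.296632
x=0.940000, y=-0.296632:
  k1 = f(0.940000, -0.296632) = 1.367047
  k2 = f(1.175000, 0.024624) = 1.355033
  y ← -0.296632 + 0.47·1.355033 = 0.340233
y(1.41) ≈ 0.3402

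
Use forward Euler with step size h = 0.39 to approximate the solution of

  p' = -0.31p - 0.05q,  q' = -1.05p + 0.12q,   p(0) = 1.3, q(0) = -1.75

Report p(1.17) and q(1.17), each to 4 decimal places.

1.0078, -3.5378

Euler on (p,q): p_{n+1} = p_n + h·p', q_{n+1} = q_n + h·q'.
0.000000: (1.300000, -1.750000); f=(-0.315500, -1.575000) → (1.176955, -2.364250)
0.390000: (1.176955, -2.364250); f=(-0.246644, -1.519513) → (1.080764, -2.956860)
0.780000: (1.080764, -2.956860); f=(-0.187194, -1.489625) → (1.007758, -3.537814)
(p(1.17), q(1.17)) ≈ (1.0078, -3.5378)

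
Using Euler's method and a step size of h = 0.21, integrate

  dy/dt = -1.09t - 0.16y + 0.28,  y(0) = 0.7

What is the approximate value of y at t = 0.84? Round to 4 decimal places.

Euler: y_{n+1} = y_n + h·f(t_n, y_n).
t=0.000000, y=0.700000: f=0.168000 → y ← 0.700000 + 0.21·0.168000 = 0.735280
t=0.210000, y=0.735280: f=-0.066545 → y ← 0.735280 + 0.21·(-0.066545) = 0.721306
t=0.420000, y=0.721306: f=-0.293209 → y ← 0.721306 + 0.21·(-0.293209) = 0.659732
t=0.630000, y=0.659732: f=-0.512257 → y ← 0.659732 + 0.21·(-0.512257) = 0.552158
y(0.84) ≈ 0.5522

0.5522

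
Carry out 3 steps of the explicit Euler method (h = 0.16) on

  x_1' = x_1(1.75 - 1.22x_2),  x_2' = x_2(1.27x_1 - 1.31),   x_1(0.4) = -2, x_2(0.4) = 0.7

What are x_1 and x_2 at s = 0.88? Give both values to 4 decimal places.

Euler on (x_1,x_2): x_1_{n+1} = x_1_n + h·x_1', x_2_{n+1} = x_2_n + h·x_2'.
0.400000: (-2.000000, 0.700000); f=(-1.792000, -2.695000) → (-2.286720, 0.268800)
0.560000: (-2.286720, 0.268800); f=(-3.251862, -1.132759) → (-2.807018, 0.087559)
0.720000: (-2.807018, 0.087559); f=(-4.612432, -0.426840) → (-3.545007, 0.019264)
(x_1(0.88), x_2(0.88)) ≈ (-3.5450, 0.0193)

-3.5450, 0.0193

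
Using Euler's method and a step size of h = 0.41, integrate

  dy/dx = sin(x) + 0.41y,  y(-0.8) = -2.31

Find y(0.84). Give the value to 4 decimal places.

-4.8016

Euler: y_{n+1} = y_n + h·f(x_n, y_n).
x=-0.800000, y=-2.310000: f=-1.664456 → y ← -2.310000 + 0.41·(-1.664456) = -2.992427
x=-0.390000, y=-2.992427: f=-1.607083 → y ← -2.992427 + 0.41·(-1.607083) = -3.651331
x=0.020000, y=-3.651331: f=-1.477047 → y ← -3.651331 + 0.41·(-1.477047) = -4.256921
x=0.430000, y=-4.256921: f=-1.328467 → y ← -4.256921 + 0.41·(-1.328467) = -4.801592
y(0.84) ≈ -4.8016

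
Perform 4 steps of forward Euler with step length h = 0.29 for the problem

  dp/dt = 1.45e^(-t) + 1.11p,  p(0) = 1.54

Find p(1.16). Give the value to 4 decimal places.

Euler: p_{n+1} = p_n + h·f(t_n, p_n).
t=0.000000, p=1.540000: f=3.159400 → p ← 1.540000 + 0.29·3.159400 = 2.456226
t=0.290000, p=2.456226: f=3.811393 → p ← 2.456226 + 0.29·3.811393 = 3.561530
t=0.580000, p=3.561530: f=4.765151 → p ← 3.561530 + 0.29·4.765151 = 4.943424
t=0.870000, p=4.943424: f=6.094680 → p ← 4.943424 + 0.29·6.094680 = 6.710881
p(1.16) ≈ 6.7109

6.7109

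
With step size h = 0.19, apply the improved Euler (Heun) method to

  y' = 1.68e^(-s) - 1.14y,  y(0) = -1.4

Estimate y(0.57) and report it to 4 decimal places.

-0.2208

Heun: k1 = f(s_n, y_n); k2 = f(s_n + h, y_n + h·k1); y_{n+1} = y_n + (h/2)·(k1 + k2).
s=0.000000, y=-1.400000:
  k1 = f(0.000000, -1.400000) = 3.276000
  k2 = f(0.190000, -0.777560) = 2.275710
  y ← -1.400000 + (0.19/2)·(3.276000 + 2.275710) = -0.872588
s=0.190000, y=-0.872588:
  k1 = f(0.190000, -0.872588) = 2.384041
  k2 = f(0.380000, -0.419620) = 1.627254
  y ← -0.872588 + (0.19/2)·(2.384041 + 1.627254) = -0.491515
s=0.380000, y=-0.491515:
  k1 = f(0.380000, -0.491515) = 1.709214
  k2 = f(0.570000, -0.166764) = 1.140194
  y ← -0.491515 + (0.19/2)·(1.709214 + 1.140194) = -0.220821
y(0.57) ≈ -0.2208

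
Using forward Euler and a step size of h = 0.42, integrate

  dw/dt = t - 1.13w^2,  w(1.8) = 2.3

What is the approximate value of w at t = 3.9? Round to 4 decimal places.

1.8071

Euler: w_{n+1} = w_n + h·f(t_n, w_n).
t=1.800000, w=2.300000: f=-4.177700 → w ← 2.300000 + 0.42·(-4.177700) = 0.545366
t=2.220000, w=0.545366: f=1.883911 → w ← 0.545366 + 0.42·1.883911 = 1.336609
t=2.640000, w=1.336609: f=0.621230 → w ← 1.336609 + 0.42·0.621230 = 1.597525
t=3.060000, w=1.597525: f=0.176143 → w ← 1.597525 + 0.42·0.176143 = 1.671505
t=3.480000, w=1.671505: f=0.322861 → w ← 1.671505 + 0.42·0.322861 = 1.807106
w(3.9) ≈ 1.8071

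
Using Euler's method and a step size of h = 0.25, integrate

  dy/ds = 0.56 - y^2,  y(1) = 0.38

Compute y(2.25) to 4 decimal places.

Euler: y_{n+1} = y_n + h·f(s_n, y_n).
s=1.000000, y=0.380000: f=0.415600 → y ← 0.380000 + 0.25·0.415600 = 0.483900
s=1.250000, y=0.483900: f=0.325841 → y ← 0.483900 + 0.25·0.325841 = 0.565360
s=1.500000, y=0.565360: f=0.240368 → y ← 0.565360 + 0.25·0.240368 = 0.625452
s=1.750000, y=0.625452: f=0.168810 → y ← 0.625452 + 0.25·0.168810 = 0.667655
s=2.000000, y=0.667655: f=0.114237 → y ← 0.667655 + 0.25·0.114237 = 0.696214
y(2.25) ≈ 0.6962

0.6962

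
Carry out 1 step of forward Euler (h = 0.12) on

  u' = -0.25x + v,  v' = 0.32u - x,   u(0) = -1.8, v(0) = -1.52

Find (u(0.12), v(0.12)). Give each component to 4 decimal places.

-1.9824, -1.5891

Euler on (u,v): u_{n+1} = u_n + h·u', v_{n+1} = v_n + h·v'.
0.000000: (-1.800000, -1.520000); f=(-1.520000, -0.576000) → (-1.982400, -1.589120)
(u(0.12), v(0.12)) ≈ (-1.9824, -1.5891)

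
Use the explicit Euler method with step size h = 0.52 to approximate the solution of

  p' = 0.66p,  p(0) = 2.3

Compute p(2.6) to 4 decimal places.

Euler: p_{n+1} = p_n + h·f(s_n, p_n).
s=0.000000, p=2.300000: f=1.518000 → p ← 2.300000 + 0.52·1.518000 = 3.089360
s=0.520000, p=3.089360: f=2.038978 → p ← 3.089360 + 0.52·2.038978 = 4.149628
s=1.040000, p=4.149628: f=2.738755 → p ← 4.149628 + 0.52·2.738755 = 5.573781
s=1.560000, p=5.573781: f=3.678695 → p ← 5.573781 + 0.52·3.678695 = 7.486702
s=2.080000, p=7.486702: f=4.941224 → p ← 7.486702 + 0.52·4.941224 = 10.056139
p(2.6) ≈ 10.0561

10.0561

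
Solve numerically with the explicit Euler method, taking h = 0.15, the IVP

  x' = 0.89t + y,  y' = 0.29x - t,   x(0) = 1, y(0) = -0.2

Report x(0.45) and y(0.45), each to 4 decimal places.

Euler on (x,y): x_{n+1} = x_n + h·x', y_{n+1} = y_n + h·y'.
0.000000: (1.000000, -0.200000); f=(-0.200000, 0.290000) → (0.970000, -0.156500)
0.150000: (0.970000, -0.156500); f=(-0.023000, 0.131300) → (0.966550, -0.136805)
0.300000: (0.966550, -0.136805); f=(0.130195, -0.019701) → (0.986079, -0.139760)
(x(0.45), y(0.45)) ≈ (0.9861, -0.1398)

0.9861, -0.1398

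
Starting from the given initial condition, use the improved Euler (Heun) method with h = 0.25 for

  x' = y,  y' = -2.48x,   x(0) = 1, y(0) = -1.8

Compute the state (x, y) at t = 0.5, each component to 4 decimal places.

-0.1342, -2.3967

Heun on (x,y): k1 = f(t_n, state_n); k2 = f(t_n + h, state_n + h·k1); state_{n+1} = state_n + (h/2)·(k1 + k2).
0.000000: (1.000000, -1.800000)
  k1 = (-1.800000, -2.480000)
  predictor → (0.550000, -2.420000)
  k2 = (-2.420000, -1.364000)
  → (0.472500, -2.280500)
0.250000: (0.472500, -2.280500)
  k1 = (-2.280500, -1.171800)
  predictor → (-0.097625, -2.573450)
  k2 = (-2.573450, 0.242110)
  → (-0.134244, -2.396711)
(x(0.5), y(0.5)) ≈ (-0.1342, -2.3967)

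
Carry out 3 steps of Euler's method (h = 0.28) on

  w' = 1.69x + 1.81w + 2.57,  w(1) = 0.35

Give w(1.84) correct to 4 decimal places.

7.3603

Euler: w_{n+1} = w_n + h·f(x_n, w_n).
x=1.000000, w=0.350000: f=4.893500 → w ← 0.350000 + 0.28·4.893500 = 1.720180
x=1.280000, w=1.720180: f=7.846726 → w ← 1.720180 + 0.28·7.846726 = 3.917263
x=1.560000, w=3.917263: f=12.296646 → w ← 3.917263 + 0.28·12.296646 = 7.360324
w(1.84) ≈ 7.3603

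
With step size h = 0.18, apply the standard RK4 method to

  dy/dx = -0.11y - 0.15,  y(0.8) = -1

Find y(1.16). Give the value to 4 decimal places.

-1.0141

RK4: k1 = f(x_n, y_n); k2 = f(x_n + h/2, y_n + (h/2)·k1); k3 = f(x_n + h/2, y_n + (h/2)·k2); k4 = f(x_n + h, y_n + h·k3); y_{n+1} = y_n + (h/6)·(k1 + 2k2 + 2k3 + k4).
x=0.800000, y=-1.000000:
  k1 = f(0.800000, -1.000000) = -0.040000
  k2 = f(0.890000, -1.003600) = -0.039604
  k3 = f(0.890000, -1.003564) = -0.039608
  k4 = f(0.980000, -1.007129) = -0.039216
  y ← -1.000000 + (0.18/6)·(k1 + 2k2 + 2k3 + k4) = -1.007129
x=0.980000, y=-1.007129:
  k1 = f(0.980000, -1.007129) = -0.039216
  k2 = f(1.070000, -1.010659) = -0.038828
  k3 = f(1.070000, -1.010624) = -0.038831
  k4 = f(1.160000, -1.014119) = -0.038447
  y ← -1.007129 + (0.18/6)·(k1 + 2k2 + 2k3 + k4) = -1.014119
y(1.16) ≈ -1.0141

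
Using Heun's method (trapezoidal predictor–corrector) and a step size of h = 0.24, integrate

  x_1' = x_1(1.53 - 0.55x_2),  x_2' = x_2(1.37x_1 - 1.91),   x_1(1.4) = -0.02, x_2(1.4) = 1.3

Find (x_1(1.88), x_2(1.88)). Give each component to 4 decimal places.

-0.0334, 0.5362

Heun on (x_1,x_2): k1 = f(s_n, state_n); k2 = f(s_n + h, state_n + h·k1); state_{n+1} = state_n + (h/2)·(k1 + k2).
1.400000: (-0.020000, 1.300000)
  k1 = (-0.016300, -2.518620)
  predictor → (-0.023912, 0.695531)
  k2 = (-0.027438, -1.351250)
  → (-0.025249, 0.835616)
1.640000: (-0.025249, 0.835616)
  k1 = (-0.027026, -1.624930)
  predictor → (-0.031735, 0.445632)
  k2 = (-0.040776, -0.870532)
  → (-0.033385, 0.536160)
(x_1(1.88), x_2(1.88)) ≈ (-0.0334, 0.5362)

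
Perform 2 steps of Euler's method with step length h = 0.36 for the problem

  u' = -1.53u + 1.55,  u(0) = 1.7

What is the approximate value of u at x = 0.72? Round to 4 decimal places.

1.1517

Euler: u_{n+1} = u_n + h·f(x_n, u_n).
x=0.000000, u=1.700000: f=-1.051000 → u ← 1.700000 + 0.36·(-1.051000) = 1.321640
x=0.360000, u=1.321640: f=-0.472109 → u ← 1.321640 + 0.36·(-0.472109) = 1.151681
u(0.72) ≈ 1.1517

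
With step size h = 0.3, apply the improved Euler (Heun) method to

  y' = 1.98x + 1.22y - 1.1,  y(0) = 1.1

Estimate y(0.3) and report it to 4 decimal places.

1.2750

Heun: k1 = f(x_n, y_n); k2 = f(x_n + h, y_n + h·k1); y_{n+1} = y_n + (h/2)·(k1 + k2).
x=0.000000, y=1.100000:
  k1 = f(0.000000, 1.100000) = 0.242000
  k2 = f(0.300000, 1.172600) = 0.924572
  y ← 1.100000 + (0.3/2)·(0.242000 + 0.924572) = 1.274986
y(0.3) ≈ 1.2750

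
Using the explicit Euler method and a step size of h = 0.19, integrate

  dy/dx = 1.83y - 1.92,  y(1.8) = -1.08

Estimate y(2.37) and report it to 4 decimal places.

-4.1627

Euler: y_{n+1} = y_n + h·f(x_n, y_n).
x=1.800000, y=-1.080000: f=-3.896400 → y ← -1.080000 + 0.19·(-3.896400) = -1.820316
x=1.990000, y=-1.820316: f=-5.251178 → y ← -1.820316 + 0.19·(-5.251178) = -2.818040
x=2.180000, y=-2.818040: f=-7.077013 → y ← -2.818040 + 0.19·(-7.077013) = -4.162672
y(2.37) ≈ -4.1627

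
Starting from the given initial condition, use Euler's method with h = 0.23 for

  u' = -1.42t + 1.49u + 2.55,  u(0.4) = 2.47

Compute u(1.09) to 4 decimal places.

Euler: u_{n+1} = u_n + h·f(t_n, u_n).
t=0.400000, u=2.470000: f=5.662300 → u ← 2.470000 + 0.23·5.662300 = 3.772329
t=0.630000, u=3.772329: f=7.276170 → u ← 3.772329 + 0.23·7.276170 = 5.445848
t=0.860000, u=5.445848: f=9.443114 → u ← 5.445848 + 0.23·9.443114 = 7.617764
u(1.09) ≈ 7.6178

7.6178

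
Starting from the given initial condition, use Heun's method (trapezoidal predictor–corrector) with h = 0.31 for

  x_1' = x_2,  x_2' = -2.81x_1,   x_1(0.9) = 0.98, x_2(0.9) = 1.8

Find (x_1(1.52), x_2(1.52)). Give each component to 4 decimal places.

1.4339, -0.6162

Heun on (x_1,x_2): k1 = f(x_n, state_n); k2 = f(x_n + h, state_n + h·k1); state_{n+1} = state_n + (h/2)·(k1 + k2).
0.900000: (0.980000, 1.800000)
  k1 = (1.800000, -2.753800)
  predictor → (1.538000, 0.946322)
  k2 = (0.946322, -4.321780)
  → (1.405680, 0.703285)
1.210000: (1.405680, 0.703285)
  k1 = (0.703285, -3.949961)
  predictor → (1.623698, -0.521203)
  k2 = (-0.521203, -4.562592)
  → (1.433903, -0.616161)
(x_1(1.52), x_2(1.52)) ≈ (1.4339, -0.6162)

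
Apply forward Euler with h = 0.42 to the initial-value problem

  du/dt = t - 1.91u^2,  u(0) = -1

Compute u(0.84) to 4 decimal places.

-4.2313

Euler: u_{n+1} = u_n + h·f(t_n, u_n).
t=0.000000, u=-1.000000: f=-1.910000 → u ← -1.000000 + 0.42·(-1.910000) = -1.802200
t=0.420000, u=-1.802200: f=-5.783536 → u ← -1.802200 + 0.42·(-5.783536) = -4.231285
u(0.84) ≈ -4.2313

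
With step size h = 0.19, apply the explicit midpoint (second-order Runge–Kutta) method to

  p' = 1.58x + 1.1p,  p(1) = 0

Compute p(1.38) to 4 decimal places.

Midpoint: k1 = f(x_n, p_n); k2 = f(x_n + h/2, p_n + (h/2)·k1); p_{n+1} = p_n + h·k2.
x=1.000000, p=0.000000:
  k1 = f(1.000000, 0.000000) = 1.580000
  k2 = f(1.095000, 0.150100) = 1.895210
  p ← 0.000000 + 0.19·1.895210 = 0.360090
x=1.190000, p=0.360090:
  k1 = f(1.190000, 0.360090) = 2.276299
  k2 = f(1.285000, 0.576338) = 2.664272
  p ← 0.360090 + 0.19·2.664272 = 0.866302
p(1.38) ≈ 0.8663

0.8663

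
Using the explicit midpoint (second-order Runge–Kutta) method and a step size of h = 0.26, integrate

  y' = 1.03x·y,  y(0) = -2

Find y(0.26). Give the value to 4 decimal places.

Midpoint: k1 = f(x_n, y_n); k2 = f(x_n + h/2, y_n + (h/2)·k1); y_{n+1} = y_n + h·k2.
x=0.000000, y=-2.000000:
  k1 = f(0.000000, -2.000000) = 0.000000
  k2 = f(0.130000, -2.000000) = -0.267800
  y ← -2.000000 + 0.26·(-0.267800) = -2.069628
y(0.26) ≈ -2.0696

-2.0696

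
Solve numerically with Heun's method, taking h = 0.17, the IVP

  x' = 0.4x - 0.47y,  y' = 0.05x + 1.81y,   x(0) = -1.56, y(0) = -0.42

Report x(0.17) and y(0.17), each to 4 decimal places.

-1.6293, -0.5847

Heun on (x,y): k1 = f(t_n, state_n); k2 = f(t_n + h, state_n + h·k1); state_{n+1} = state_n + (h/2)·(k1 + k2).
0.000000: (-1.560000, -0.420000)
  k1 = (-0.426600, -0.838200)
  predictor → (-1.632522, -0.562494)
  k2 = (-0.388637, -1.099740)
  → (-1.629295, -0.584725)
(x(0.17), y(0.17)) ≈ (-1.6293, -0.5847)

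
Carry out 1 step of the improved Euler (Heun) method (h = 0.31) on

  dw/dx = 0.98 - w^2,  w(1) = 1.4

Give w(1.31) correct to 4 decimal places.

1.2137

Heun: k1 = f(x_n, w_n); k2 = f(x_n + h, w_n + h·k1); w_{n+1} = w_n + (h/2)·(k1 + k2).
x=1.000000, w=1.400000:
  k1 = f(1.000000, 1.400000) = -0.980000
  k2 = f(1.310000, 1.096200) = -0.221654
  w ← 1.400000 + (0.31/2)·(-0.980000 + (-0.221654)) = 1.213744
w(1.31) ≈ 1.2137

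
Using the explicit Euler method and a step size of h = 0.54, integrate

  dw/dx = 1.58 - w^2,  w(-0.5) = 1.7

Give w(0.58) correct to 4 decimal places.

1.3138

Euler: w_{n+1} = w_n + h·f(x_n, w_n).
x=-0.500000, w=1.700000: f=-1.310000 → w ← 1.700000 + 0.54·(-1.310000) = 0.992600
x=0.040000, w=0.992600: f=0.594745 → w ← 0.992600 + 0.54·0.594745 = 1.313762
w(0.58) ≈ 1.3138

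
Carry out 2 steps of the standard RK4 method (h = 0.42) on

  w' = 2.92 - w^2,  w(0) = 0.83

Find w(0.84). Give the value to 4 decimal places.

RK4: k1 = f(x_n, w_n); k2 = f(x_n + h/2, w_n + (h/2)·k1); k3 = f(x_n + h/2, w_n + (h/2)·k2); k4 = f(x_n + h, w_n + h·k3); w_{n+1} = w_n + (h/6)·(k1 + 2k2 + 2k3 + k4).
x=0.000000, w=0.830000:
  k1 = f(0.000000, 0.830000) = 2.231100
  k2 = f(0.210000, 1.298531) = 1.233817
  k3 = f(0.210000, 1.089102) = 1.733858
  k4 = f(0.420000, 1.558220) = 0.491950
  w ← 0.830000 + (0.42/6)·(k1 + 2k2 + 2k3 + k4) = 1.436088
x=0.420000, w=1.436088:
  k1 = f(0.420000, 1.436088) = 0.857651
  k2 = f(0.630000, 1.616195) = 0.307915
  k3 = f(0.630000, 1.500750) = 0.667749
  k4 = f(0.840000, 1.716543) = -0.026519
  w ← 1.436088 + (0.42/6)·(k1 + 2k2 + 2k3 + k4) = 1.630860
w(0.84) ≈ 1.6309

1.6309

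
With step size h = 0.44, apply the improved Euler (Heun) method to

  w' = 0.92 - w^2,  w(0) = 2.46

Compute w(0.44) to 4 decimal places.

1.5245

Heun: k1 = f(x_n, w_n); k2 = f(x_n + h, w_n + h·k1); w_{n+1} = w_n + (h/2)·(k1 + k2).
x=0.000000, w=2.460000:
  k1 = f(0.000000, 2.460000) = -5.131600
  k2 = f(0.440000, 0.202096) = 0.879157
  w ← 2.460000 + (0.44/2)·(-5.131600 + 0.879157) = 1.524463
w(0.44) ≈ 1.5245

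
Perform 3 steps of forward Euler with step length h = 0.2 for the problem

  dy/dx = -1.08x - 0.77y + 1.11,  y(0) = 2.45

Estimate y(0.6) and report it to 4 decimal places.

Euler: y_{n+1} = y_n + h·f(x_n, y_n).
x=0.000000, y=2.450000: f=-0.776500 → y ← 2.450000 + 0.2·(-0.776500) = 2.294700
x=0.200000, y=2.294700: f=-0.872919 → y ← 2.294700 + 0.2·(-0.872919) = 2.120116
x=0.400000, y=2.120116: f=-0.954489 → y ← 2.120116 + 0.2·(-0.954489) = 1.929218
y(0.6) ≈ 1.9292

1.9292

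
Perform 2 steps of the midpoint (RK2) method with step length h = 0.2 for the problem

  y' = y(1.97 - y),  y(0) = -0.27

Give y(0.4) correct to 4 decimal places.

-0.6828

Midpoint: k1 = f(t_n, y_n); k2 = f(t_n + h/2, y_n + (h/2)·k1); y_{n+1} = y_n + h·k2.
t=0.000000, y=-0.270000:
  k1 = f(0.000000, -0.270000) = -0.604800
  k2 = f(0.100000, -0.330480) = -0.760263
  y ← -0.270000 + 0.2·(-0.760263) = -0.422053
t=0.200000, y=-0.422053:
  k1 = f(0.200000, -0.422053) = -1.009572
  k2 = f(0.300000, -0.523010) = -1.303868
  y ← -0.422053 + 0.2·(-1.303868) = -0.682826
y(0.4) ≈ -0.6828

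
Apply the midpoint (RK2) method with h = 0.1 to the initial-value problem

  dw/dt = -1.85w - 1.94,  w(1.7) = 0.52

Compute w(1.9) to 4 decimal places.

0.0375

Midpoint: k1 = f(t_n, w_n); k2 = f(t_n + h/2, w_n + (h/2)·k1); w_{n+1} = w_n + h·k2.
t=1.700000, w=0.520000:
  k1 = f(1.700000, 0.520000) = -2.902000
  k2 = f(1.750000, 0.374900) = -2.633565
  w ← 0.520000 + 0.1·(-2.633565) = 0.256644
t=1.800000, w=0.256644:
  k1 = f(1.800000, 0.256644) = -2.414790
  k2 = f(1.850000, 0.135904) = -2.191422
  w ← 0.256644 + 0.1·(-2.191422) = 0.037501
w(1.9) ≈ 0.0375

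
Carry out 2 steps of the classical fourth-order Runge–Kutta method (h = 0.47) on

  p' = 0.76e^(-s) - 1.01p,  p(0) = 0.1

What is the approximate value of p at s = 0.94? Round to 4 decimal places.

RK4: k1 = f(s_n, p_n); k2 = f(s_n + h/2, p_n + (h/2)·k1); k3 = f(s_n + h/2, p_n + (h/2)·k2); k4 = f(s_n + h, p_n + h·k3); p_{n+1} = p_n + (h/6)·(k1 + 2k2 + 2k3 + k4).
s=0.000000, p=0.100000:
  k1 = f(0.000000, 0.100000) = 0.659000
  k2 = f(0.235000, 0.254865) = 0.343420
  k3 = f(0.235000, 0.180704) = 0.418323
  k4 = f(0.470000, 0.296612) = 0.175424
  p ← 0.100000 + (0.47/6)·(k1 + 2k2 + 2k3 + k4) = 0.284703
s=0.470000, p=0.284703:
  k1 = f(0.470000, 0.284703) = 0.187452
  k2 = f(0.705000, 0.328754) = 0.043481
  k3 = f(0.705000, 0.294921) = 0.077652
  k4 = f(0.940000, 0.321200) = -0.027534
  p ← 0.284703 + (0.47/6)·(k1 + 2k2 + 2k3 + k4) = 0.316207
p(0.94) ≈ 0.3162

0.3162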